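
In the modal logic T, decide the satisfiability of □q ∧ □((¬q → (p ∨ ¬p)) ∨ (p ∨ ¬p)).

1. □q ∧ □((¬q → (p ∨ ¬p)) ∨ (p ∨ ¬p)), u
2. □q, u
3. □((¬q → (p ∨ ¬p)) ∨ (p ∨ ¬p)), u
4. q, u
5. (¬q → (p ∨ ¬p)) ∨ (p ∨ ¬p), u
6. p ∨ ¬p, u
7. ¬p, u
Accessibility: uRu

Yes, satisfiable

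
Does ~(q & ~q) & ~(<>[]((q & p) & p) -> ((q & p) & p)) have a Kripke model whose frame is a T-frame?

Yes, satisfiable

1. ~(q & ~q) & ~(<>[]((q & p) & p) -> ((q & p) & p)), w0
2. ~(q & ~q), w0   [&-rule on 1]
3. ~(<>[]((q & p) & p) -> ((q & p) & p)), w0   [&-rule on 1]
4. <>[]((q & p) & p), w0   [~->-rule on 3]
5. ~((q & p) & p), w0   [~->-rule on 3]
6. q, w0   [~&-rule on 2 (branches; this branch)]
7. ~p, w0   [~&-rule on 5 (branches; this branch)]
8. []((q & p) & p), w1   [<>-rule on 4: fresh world w1, w0Rw1]
9. (q & p) & p, w1   [[]-rule on 8 via w1Rw1]
10. q & p, w1   [&-rule on 9]
11. p, w1   [&-rule on 9]
12. q, w1   [&-rule on 10]
Accessibility: w0Rw0, w0Rw1, w1Rw1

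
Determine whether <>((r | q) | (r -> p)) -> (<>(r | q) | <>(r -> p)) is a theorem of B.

Yes, valid

Tableau for the negation ~(<>((r | q) | (r -> p)) -> (<>(r | q) | <>(r -> p))):
1. ~(<>((r | q) | (r -> p)) -> (<>(r | q) | <>(r -> p))), w0
2. <>((r | q) | (r -> p)), w0
3. ~(<>(r | q) | <>(r -> p)), w0
4. ~<>(r | q), w0
5. ~<>(r -> p), w0
6. ~(r | q), w0
7. ~r, w0
8. ~q, w0
9. ~(r -> p), w0
10. r, w0
11. ~p, w0
Accessibility: w0Rw0
Branch closes: r and ~r both at w0.
All branches of the negation close; one closing branch shown above.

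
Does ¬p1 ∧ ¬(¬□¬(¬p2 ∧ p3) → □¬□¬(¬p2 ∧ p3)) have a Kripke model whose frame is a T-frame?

Satisfiable (open branch found)

1. ¬p1 ∧ ¬(¬□¬(¬p2 ∧ p3) → □¬□¬(¬p2 ∧ p3)), u
2. ¬p1, u
3. ¬(¬□¬(¬p2 ∧ p3) → □¬□¬(¬p2 ∧ p3)), u
4. ¬□¬(¬p2 ∧ p3), u
5. ¬□¬□¬(¬p2 ∧ p3), u
6. ¬p2 ∧ p3, v
7. ¬p2, v
8. p3, v
9. □¬(¬p2 ∧ p3), w
10. ¬(¬p2 ∧ p3), w
11. ¬p3, w
Accessibility: uRu, uRv, uRw, vRv, wRw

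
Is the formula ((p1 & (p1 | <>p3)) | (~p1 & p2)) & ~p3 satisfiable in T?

1. ((p1 & (p1 | <>p3)) | (~p1 & p2)) & ~p3, 0
2. (p1 & (p1 | <>p3)) | (~p1 & p2), 0
3. ~p3, 0
4. ~p1 & p2, 0
5. ~p1, 0
6. p2, 0
Accessibility: 0R0

Satisfiable (open branch found)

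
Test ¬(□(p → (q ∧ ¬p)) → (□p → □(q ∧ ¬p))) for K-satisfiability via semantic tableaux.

Unsatisfiable

1. ¬(□(p → (q ∧ ¬p)) → (□p → □(q ∧ ¬p))), u
2. □(p → (q ∧ ¬p)), u
3. ¬(□p → □(q ∧ ¬p)), u
4. □p, u
5. ¬□(q ∧ ¬p), u
6. ¬(q ∧ ¬p), v
7. p → (q ∧ ¬p), v
8. p, v
9. q ∧ ¬p, v
10. q, v
11. ¬p, v
Accessibility: uRv
Branch closes: p and ¬p both at v.
(One branch shown.) All branches close.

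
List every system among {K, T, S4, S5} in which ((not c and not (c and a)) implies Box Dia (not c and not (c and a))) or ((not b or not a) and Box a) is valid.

S5-tableau for the negation not (((not c and not (c and a)) implies Box Dia (not c and not (c and a))) or ((not b or not a) and Box a)):
1. not (((not c and not (c and a)) implies Box Dia (not c and not (c and a))) or ((not b or not a) and Box a)), u
2. not ((not c and not (c and a)) implies Box Dia (not c and not (c and a))), u
3. not ((not b or not a) and Box a), u
4. not c and not (c and a), u
5. not Box Dia (not c and not (c and a)), u
6. not c, u
7. not (c and a), u
8. not (not b or not a), u
9. b, u
10. a, u
11. not Dia (not c and not (c and a)), v
12. not (not c and not (c and a)), u
13. not (not c and not (c and a)), v
14. c and a, u
15. c, u
Accessibility: uRu, uRv, vRu, vRv
Branch closes: c and not c both at u.
Every branch closes (one shown): valid in S5.
S4-tableau for the negation not (((not c and not (c and a)) implies Box Dia (not c and not (c and a))) or ((not b or not a) and Box a)):
1. not (((not c and not (c and a)) implies Box Dia (not c and not (c and a))) or ((not b or not a) and Box a)), u
2. not ((not c and not (c and a)) implies Box Dia (not c and not (c and a))), u
3. not ((not b or not a) and Box a), u
4. not c and not (c and a), u
5. not Box Dia (not c and not (c and a)), u
6. not c, u
7. not (c and a), u
8. not Box a, u
9. not a, u
10. not Dia (not c and not (c and a)), v
11. not (not c and not (c and a)), v
12. c and a, v
13. c, v
14. a, v
15. not a, w
Accessibility: uRu, uRv, uRw, vRv, wRw
Complete open branch: countermodel on an S4-frame, so not valid in S4, nor in K, T (the same frame is also a K-frame and a T-frame).

S5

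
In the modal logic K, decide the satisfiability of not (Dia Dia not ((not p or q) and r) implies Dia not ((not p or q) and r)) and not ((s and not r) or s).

Satisfiable

1. not (Dia Dia not ((not p or q) and r) implies Dia not ((not p or q) and r)) and not ((s and not r) or s), w0
2. not (Dia Dia not ((not p or q) and r) implies Dia not ((not p or q) and r)), w0
3. not ((s and not r) or s), w0
4. Dia Dia not ((not p or q) and r), w0
5. not Dia not ((not p or q) and r), w0
6. not (s and not r), w0
7. not s, w0
8. r, w0
9. Dia not ((not p or q) and r), w1
10. (not p or q) and r, w1
11. not p or q, w1
12. r, w1
13. q, w1
14. not ((not p or q) and r), w2
15. not r, w2
Accessibility: w0Rw1, w1Rw2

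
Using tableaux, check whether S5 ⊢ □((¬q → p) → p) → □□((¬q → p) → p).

Tableau for the negation ¬(□((¬q → p) → p) → □□((¬q → p) → p)):
1. ¬(□((¬q → p) → p) → □□((¬q → p) → p)), u
2. □((¬q → p) → p), u
3. ¬□□((¬q → p) → p), u
4. (¬q → p) → p, u
5. ¬(¬q → p), u
6. ¬q, u
7. ¬p, u
8. ¬□((¬q → p) → p), v
9. (¬q → p) → p, v
10. ¬(¬q → p), v
11. ¬q, v
12. ¬p, v
13. ¬((¬q → p) → p), w
14. ¬q → p, w
15. ¬p, w
16. (¬q → p) → p, w
17. q, w
18. ¬(¬q → p), w
19. ¬q, w
Accessibility: uRu, uRv, uRw, vRu, vRv, vRw, wRu, wRv, wRw
Branch closes: q and ¬q both at w.
Every branch of the negation's tableau closes; the branch above is one of them.

Yes, valid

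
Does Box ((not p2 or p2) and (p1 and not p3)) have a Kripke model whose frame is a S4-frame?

Yes, satisfiable

1. Box ((not p2 or p2) and (p1 and not p3)), w0
2. (not p2 or p2) and (p1 and not p3), w0
3. not p2 or p2, w0
4. p1 and not p3, w0
5. p1, w0
6. not p3, w0
7. p2, w0
Accessibility: w0Rw0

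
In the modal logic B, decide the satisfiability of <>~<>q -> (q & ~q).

Satisfiable

1. <>~<>q -> (q & ~q), u
2. ~<>~<>q, u
3. <>q, u
4. q, v
5. <>q, v
6. q, w
Accessibility: uRu, uRv, vRu, vRv, vRw, wRv, wRw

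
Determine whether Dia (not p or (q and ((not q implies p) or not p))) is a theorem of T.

Tableau for the negation not Dia (not p or (q and ((not q implies p) or not p))):
1. not Dia (not p or (q and ((not q implies p) or not p))), w0
2. not (not p or (q and ((not q implies p) or not p))), w0   [neg-Dia-rule on 1 via w0Rw0]
3. p, w0   [neg-or-rule on 2]
4. not (q and ((not q implies p) or not p)), w0   [neg-or-rule on 2]
5. not q, w0   [neg-and-rule on 4 (branches; this branch)]
Accessibility: w0Rw0
The negation has an open branch (countermodel exists).

Not valid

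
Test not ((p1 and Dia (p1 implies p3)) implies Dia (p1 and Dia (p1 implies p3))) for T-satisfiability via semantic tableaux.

No, unsatisfiable

1. not ((p1 and Dia (p1 implies p3)) implies Dia (p1 and Dia (p1 implies p3))), w0
2. p1 and Dia (p1 implies p3), w0
3. not Dia (p1 and Dia (p1 implies p3)), w0
4. p1, w0
5. Dia (p1 implies p3), w0
6. not (p1 and Dia (p1 implies p3)), w0
7. not Dia (p1 implies p3), w0
8. not (p1 implies p3), w0
9. not p3, w0
10. p1 implies p3, w1
11. not (p1 and Dia (p1 implies p3)), w1
12. not (p1 implies p3), w1
13. p1, w1
14. not p3, w1
15. p3, w1
Accessibility: w0Rw0, w0Rw1, w1Rw1
Branch closes: p3 and not p3 both at w1.
(One branch shown.) All branches close.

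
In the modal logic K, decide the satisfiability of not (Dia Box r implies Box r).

1. not (Dia Box r implies Box r), u
2. Dia Box r, u   [neg-implies-rule on 1]
3. not Box r, u   [neg-implies-rule on 1]
4. Box r, v   [Dia-rule on 2: fresh world v, uRv]
5. not r, w   [neg-Box-rule on 3: fresh world w, uRw]
Accessibility: uRv, uRw

Satisfiable (open branch found)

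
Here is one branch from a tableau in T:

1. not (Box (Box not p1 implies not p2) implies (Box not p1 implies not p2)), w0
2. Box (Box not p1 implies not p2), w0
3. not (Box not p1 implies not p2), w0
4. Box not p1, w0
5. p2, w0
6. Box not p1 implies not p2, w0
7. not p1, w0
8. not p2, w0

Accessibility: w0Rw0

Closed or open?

Both p2 and not p2 appear at w0.

Yes, closed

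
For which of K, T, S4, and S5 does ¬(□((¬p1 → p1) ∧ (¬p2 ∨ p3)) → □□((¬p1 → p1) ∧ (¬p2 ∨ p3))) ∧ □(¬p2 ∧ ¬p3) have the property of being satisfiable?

K, T

S4-tableau for the formula:
1. ¬(□((¬p1 → p1) ∧ (¬p2 ∨ p3)) → □□((¬p1 → p1) ∧ (¬p2 ∨ p3))) ∧ □(¬p2 ∧ ¬p3), w0
2. ¬(□((¬p1 → p1) ∧ (¬p2 ∨ p3)) → □□((¬p1 → p1) ∧ (¬p2 ∨ p3))), w0
3. □(¬p2 ∧ ¬p3), w0
4. □((¬p1 → p1) ∧ (¬p2 ∨ p3)), w0
5. ¬□□((¬p1 → p1) ∧ (¬p2 ∨ p3)), w0
6. ¬p2 ∧ ¬p3, w0
7. ¬p2, w0
8. ¬p3, w0
9. (¬p1 → p1) ∧ (¬p2 ∨ p3), w0
10. ¬p1 → p1, w0
11. ¬p2 ∨ p3, w0
12. p1, w0
13. ¬□((¬p1 → p1) ∧ (¬p2 ∨ p3)), w1
14. ¬p2 ∧ ¬p3, w1
15. ¬p2, w1
16. ¬p3, w1
17. (¬p1 → p1) ∧ (¬p2 ∨ p3), w1
18. ¬p1 → p1, w1
19. ¬p2 ∨ p3, w1
20. p1, w1
21. ¬((¬p1 → p1) ∧ (¬p2 ∨ p3)), w2
22. ¬p2 ∧ ¬p3, w2
23. ¬p2, w2
24. ¬p3, w2
25. (¬p1 → p1) ∧ (¬p2 ∨ p3), w2
26. ¬p1 → p1, w2
27. ¬p2 ∨ p3, w2
28. ¬(¬p1 → p1), w2
29. ¬p1, w2
30. p1, w2
Accessibility: w0Rw0, w0Rw1, w0Rw2, w1Rw1, w1Rw2, w2Rw2
Branch closes: p1 and ¬p1 both at w2.
Every branch closes (one shown): unsatisfiable in S4, hence also in S5 (every S5-frame is an S4-frame).
T-tableau for the formula:
1. ¬(□((¬p1 → p1) ∧ (¬p2 ∨ p3)) → □□((¬p1 → p1) ∧ (¬p2 ∨ p3))) ∧ □(¬p2 ∧ ¬p3), w0
2. ¬(□((¬p1 → p1) ∧ (¬p2 ∨ p3)) → □□((¬p1 → p1) ∧ (¬p2 ∨ p3))), w0
3. □(¬p2 ∧ ¬p3), w0
4. □((¬p1 → p1) ∧ (¬p2 ∨ p3)), w0
5. ¬□□((¬p1 → p1) ∧ (¬p2 ∨ p3)), w0
6. ¬p2 ∧ ¬p3, w0
7. ¬p2, w0
8. ¬p3, w0
9. (¬p1 → p1) ∧ (¬p2 ∨ p3), w0
10. ¬p1 → p1, w0
11. ¬p2 ∨ p3, w0
12. p1, w0
13. ¬□((¬p1 → p1) ∧ (¬p2 ∨ p3)), w1
14. ¬p2 ∧ ¬p3, w1
15. ¬p2, w1
16. ¬p3, w1
17. (¬p1 → p1) ∧ (¬p2 ∨ p3), w1
18. ¬p1 → p1, w1
19. ¬p2 ∨ p3, w1
20. p1, w1
21. ¬((¬p1 → p1) ∧ (¬p2 ∨ p3)), w2
22. ¬(¬p2 ∨ p3), w2
23. p2, w2
24. ¬p3, w2
Accessibility: w0Rw0, w0Rw1, w1Rw1, w1Rw2, w2Rw2
Complete open branch: satisfiable in T, hence also in K (this T-model is also a K-model).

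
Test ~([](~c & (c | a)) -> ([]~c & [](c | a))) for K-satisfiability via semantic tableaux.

Unsatisfiable (every branch closes)

1. ~([](~c & (c | a)) -> ([]~c & [](c | a))), w0
2. [](~c & (c | a)), w0
3. ~([]~c & [](c | a)), w0
4. ~[](c | a), w0
5. ~(c | a), w1
6. ~c, w1
7. ~a, w1
8. ~c & (c | a), w1
9. c | a, w1
10. a, w1
Accessibility: w0Rw1
Branch closes: a and ~a both at w1.
Every branch closes; the branch above is one of them.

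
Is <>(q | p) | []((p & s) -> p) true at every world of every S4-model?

Tableau for the negation ~(<>(q | p) | []((p & s) -> p)):
1. ~(<>(q | p) | []((p & s) -> p)), u
2. ~<>(q | p), u
3. ~[]((p & s) -> p), u
4. ~(q | p), u
5. ~q, u
6. ~p, u
7. ~((p & s) -> p), v
8. p & s, v
9. ~p, v
10. p, v
11. s, v
Accessibility: uRu, uRv, vRv
Branch closes: p and ~p both at v.
Every branch of the negation's tableau closes; the branch above is one of them.

Yes, valid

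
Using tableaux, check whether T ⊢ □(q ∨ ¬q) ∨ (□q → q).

Tableau for the negation ¬(□(q ∨ ¬q) ∨ (□q → q)):
1. ¬(□(q ∨ ¬q) ∨ (□q → q)), u
2. ¬□(q ∨ ¬q), u   [¬∨-rule on 1]
3. ¬(□q → q), u   [¬∨-rule on 1]
4. □q, u   [¬→-rule on 3]
5. ¬q, u   [¬→-rule on 3]
6. q, u   [□-rule on 4 via uRu]
Accessibility: uRu
Branch closes: q and ¬q both at u.
Every branch of the negation's tableau closes; the branch above is one of them.

Yes, valid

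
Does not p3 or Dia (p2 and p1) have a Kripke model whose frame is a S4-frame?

Satisfiable

1. not p3 or Dia (p2 and p1), 0
2. Dia (p2 and p1), 0
3. p2 and p1, 1
4. p2, 1
5. p1, 1
Accessibility: 0R0, 0R1, 1R1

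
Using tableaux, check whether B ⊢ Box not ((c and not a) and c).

Tableau for the negation not Box not ((c and not a) and c):
1. not Box not ((c and not a) and c), u
2. (c and not a) and c, v   [neg-Box-rule on 1: fresh world v, uRv]
3. c and not a, v   [and-rule on 2]
4. c, v   [and-rule on 2]
5. not a, v   [and-rule on 3]
Accessibility: uRu, uRv, vRu, vRv
The negation has an open branch (countermodel exists).

Not valid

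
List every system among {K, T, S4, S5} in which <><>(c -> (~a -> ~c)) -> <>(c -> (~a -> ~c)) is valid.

S4-tableau for the negation ~(<><>(c -> (~a -> ~c)) -> <>(c -> (~a -> ~c))):
1. ~(<><>(c -> (~a -> ~c)) -> <>(c -> (~a -> ~c))), 0
2. <><>(c -> (~a -> ~c)), 0   [~->-rule on 1]
3. ~<>(c -> (~a -> ~c)), 0   [~->-rule on 1]
4. ~(c -> (~a -> ~c)), 0   [~<>-rule on 3 via 0R0]
5. c, 0   [~->-rule on 4]
6. ~(~a -> ~c), 0   [~->-rule on 4]
7. ~a, 0   [~->-rule on 6]
8. <>(c -> (~a -> ~c)), 1   [<>-rule on 2: fresh world 1, 0R1]
9. ~(c -> (~a -> ~c)), 1   [~<>-rule on 3 via 0R1]
10. c, 1   [~->-rule on 9]
11. ~(~a -> ~c), 1   [~->-rule on 9]
12. ~a, 1   [~->-rule on 11]
13. c -> (~a -> ~c), 2   [<>-rule on 8: fresh world 2, 1R2]
14. ~(c -> (~a -> ~c)), 2   [~<>-rule on 3 via 0R2]
15. c, 2   [~->-rule on 14]
16. ~(~a -> ~c), 2   [~->-rule on 14]
17. ~a, 2   [~->-rule on 16]
18. ~a -> ~c, 2   [->-rule on 13 (branches; this branch)]
19. ~c, 2   [->-rule on 18 (branches; this branch)]
Accessibility: 0R0, 0R1, 0R2, 1R1, 1R2, 2R2
Branch closes: c and ~c both at 2.
Every branch closes (one shown): valid in S4, hence also in S5 (every theorem of S4 is a theorem of S5).
T-tableau for the negation ~(<><>(c -> (~a -> ~c)) -> <>(c -> (~a -> ~c))):
1. ~(<><>(c -> (~a -> ~c)) -> <>(c -> (~a -> ~c))), 0
2. <><>(c -> (~a -> ~c)), 0   [~->-rule on 1]
3. ~<>(c -> (~a -> ~c)), 0   [~->-rule on 1]
4. ~(c -> (~a -> ~c)), 0   [~<>-rule on 3 via 0R0]
5. c, 0   [~->-rule on 4]
6. ~(~a -> ~c), 0   [~->-rule on 4]
7. ~a, 0   [~->-rule on 6]
8. <>(c -> (~a -> ~c)), 1   [<>-rule on 2: fresh world 1, 0R1]
9. ~(c -> (~a -> ~c)), 1   [~<>-rule on 3 via 0R1]
10. c, 1   [~->-rule on 9]
11. ~(~a -> ~c), 1   [~->-rule on 9]
12. ~a, 1   [~->-rule on 11]
13. c -> (~a -> ~c), 2   [<>-rule on 8: fresh world 2, 1R2]
14. ~a -> ~c, 2   [->-rule on 13 (branches; this branch)]
15. ~c, 2   [->-rule on 14 (branches; this branch)]
Accessibility: 0R0, 0R1, 1R1, 1R2, 2R2
Complete open branch: countermodel on a T-frame, so not valid in T, nor in K (the same frame is also a K-frame).

S4, S5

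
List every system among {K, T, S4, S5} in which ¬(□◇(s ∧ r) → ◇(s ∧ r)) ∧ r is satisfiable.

K-tableau for the formula:
1. ¬(□◇(s ∧ r) → ◇(s ∧ r)) ∧ r, u
2. ¬(□◇(s ∧ r) → ◇(s ∧ r)), u
3. r, u
4. □◇(s ∧ r), u
5. ¬◇(s ∧ r), u
Complete open branch: satisfiable in K.
T-tableau for the formula:
1. ¬(□◇(s ∧ r) → ◇(s ∧ r)) ∧ r, u
2. ¬(□◇(s ∧ r) → ◇(s ∧ r)), u
3. r, u
4. □◇(s ∧ r), u
5. ¬◇(s ∧ r), u
6. ◇(s ∧ r), u
7. ¬(s ∧ r), u
8. ¬s, u
9. s ∧ r, v
10. s, v
11. r, v
12. ◇(s ∧ r), v
13. ¬(s ∧ r), v
14. ¬r, v
Accessibility: uRu, uRv, vRv
Branch closes: r and ¬r both at v.
Every branch closes (one shown): unsatisfiable in T, hence also in S4, S5 (every S4/S5-frame is a T-frame).

K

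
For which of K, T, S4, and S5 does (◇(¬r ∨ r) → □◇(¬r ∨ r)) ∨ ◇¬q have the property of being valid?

T, S4, S5

K-tableau for the negation ¬((◇(¬r ∨ r) → □◇(¬r ∨ r)) ∨ ◇¬q):
1. ¬((◇(¬r ∨ r) → □◇(¬r ∨ r)) ∨ ◇¬q), 0
2. ¬(◇(¬r ∨ r) → □◇(¬r ∨ r)), 0   [¬∨-rule on 1]
3. ¬◇¬q, 0   [¬∨-rule on 1]
4. ◇(¬r ∨ r), 0   [¬→-rule on 2]
5. ¬□◇(¬r ∨ r), 0   [¬→-rule on 2]
6. ¬r ∨ r, 1   [◇-rule on 4: fresh world 1, 0R1]
7. q, 1   [¬◇-rule on 3 via 0R1]
8. r, 1   [∨-rule on 6 (branches; this branch)]
9. ¬◇(¬r ∨ r), 2   [¬□-rule on 5: fresh world 2, 0R2]
10. q, 2   [¬◇-rule on 3 via 0R2]
Accessibility: 0R1, 0R2
Complete open branch: countermodel on a K-frame, so not valid in K.
T-tableau for the negation ¬((◇(¬r ∨ r) → □◇(¬r ∨ r)) ∨ ◇¬q):
1. ¬((◇(¬r ∨ r) → □◇(¬r ∨ r)) ∨ ◇¬q), 0
2. ¬(◇(¬r ∨ r) → □◇(¬r ∨ r)), 0   [¬∨-rule on 1]
3. ¬◇¬q, 0   [¬∨-rule on 1]
4. ◇(¬r ∨ r), 0   [¬→-rule on 2]
5. ¬□◇(¬r ∨ r), 0   [¬→-rule on 2]
6. q, 0   [¬◇-rule on 3 via 0R0]
7. ¬r ∨ r, 1   [◇-rule on 4: fresh world 1, 0R1]
8. q, 1   [¬◇-rule on 3 via 0R1]
9. r, 1   [∨-rule on 7 (branches; this branch)]
10. ¬◇(¬r ∨ r), 2   [¬□-rule on 5: fresh world 2, 0R2]
11. q, 2   [¬◇-rule on 3 via 0R2]
12. ¬(¬r ∨ r), 2   [¬◇-rule on 10 via 2R2]
13. r, 2   [¬∨-rule on 12]
14. ¬r, 2   [¬∨-rule on 12]
Accessibility: 0R0, 0R1, 0R2, 1R1, 2R2
Branch closes: r and ¬r both at 2.
Every branch closes (one shown): valid in T, hence also in S4, S5 (every theorem of T is a theorem of S4 and S5).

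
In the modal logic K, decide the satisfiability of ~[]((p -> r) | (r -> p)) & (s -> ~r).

1. ~[]((p -> r) | (r -> p)) & (s -> ~r), 0
2. ~[]((p -> r) | (r -> p)), 0
3. s -> ~r, 0
4. ~r, 0
5. ~((p -> r) | (r -> p)), 1
6. ~(p -> r), 1
7. ~(r -> p), 1
8. p, 1
9. ~r, 1
10. r, 1
11. ~p, 1
Accessibility: 0R1
Branch closes: r and ~r both at 1.
(One branch shown.) All branches close.

Unsatisfiable (every branch closes)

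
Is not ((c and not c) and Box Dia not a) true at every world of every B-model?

Tableau for the negation (c and not c) and Box Dia not a:
1. (c and not c) and Box Dia not a, w0
2. c and not c, w0   [and-rule on 1]
3. Box Dia not a, w0   [and-rule on 1]
4. c, w0   [and-rule on 2]
5. not c, w0   [and-rule on 2]
Accessibility: w0Rw0
Branch closes: c and not c both at w0.
All branches of the negation close; one closing branch shown above.

Valid in B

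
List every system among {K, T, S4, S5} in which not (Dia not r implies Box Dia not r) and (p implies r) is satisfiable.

S4-tableau for the formula:
1. not (Dia not r implies Box Dia not r) and (p implies r), u
2. not (Dia not r implies Box Dia not r), u
3. p implies r, u
4. Dia not r, u
5. not Box Dia not r, u
6. r, u
7. not r, v
8. not Dia not r, w
9. r, w
Accessibility: uRu, uRv, uRw, vRv, wRw
Complete open branch: satisfiable in S4, hence also in K, T (this S4-model is also a K-model and a T-model).
S5-tableau for the formula:
1. not (Dia not r implies Box Dia not r) and (p implies r), u
2. not (Dia not r implies Box Dia not r), u
3. p implies r, u
4. Dia not r, u
5. not Box Dia not r, u
6. not p, u
7. not r, v
8. not Dia not r, w
9. r, u
10. r, v
Accessibility: uRu, uRv, uRw, vRu, vRv, vRw, wRu, wRv, wRw
Branch closes: r and not r both at v.
Every branch closes (one shown): unsatisfiable in S5.

K, T, S4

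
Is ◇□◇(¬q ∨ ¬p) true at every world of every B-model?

No, not valid

Tableau for the negation ¬◇□◇(¬q ∨ ¬p):
1. ¬◇□◇(¬q ∨ ¬p), 0
2. ¬□◇(¬q ∨ ¬p), 0   [¬◇-rule on 1 via 0R0]
3. ¬◇(¬q ∨ ¬p), 1   [¬□-rule on 2: fresh world 1, 0R1]
4. ¬□◇(¬q ∨ ¬p), 1   [¬◇-rule on 1 via 0R1]
5. ¬(¬q ∨ ¬p), 0   [¬◇-rule on 3 via 1R0]
6. q, 0   [¬∨-rule on 5]
7. p, 0   [¬∨-rule on 5]
8. ¬(¬q ∨ ¬p), 1   [¬◇-rule on 3 via 1R1]
9. q, 1   [¬∨-rule on 8]
10. p, 1   [¬∨-rule on 8]
11. ¬◇(¬q ∨ ¬p), 2   [¬□-rule on 4: fresh world 2, 1R2]
12. ¬(¬q ∨ ¬p), 2   [¬◇-rule on 3 via 1R2]
13. q, 2   [¬∨-rule on 12]
14. p, 2   [¬∨-rule on 12]
Accessibility: 0R0, 0R1, 1R0, 1R1, 1R2, 2R1, 2R2
The negation has an open branch (countermodel exists).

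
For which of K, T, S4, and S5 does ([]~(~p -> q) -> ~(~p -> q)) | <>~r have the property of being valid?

T-tableau for the negation ~(([]~(~p -> q) -> ~(~p -> q)) | <>~r):
1. ~(([]~(~p -> q) -> ~(~p -> q)) | <>~r), w0
2. ~([]~(~p -> q) -> ~(~p -> q)), w0
3. ~<>~r, w0
4. []~(~p -> q), w0
5. ~p -> q, w0
6. r, w0
7. ~(~p -> q), w0
8. ~p, w0
9. ~q, w0
10. q, w0
Accessibility: w0Rw0
Branch closes: q and ~q both at w0.
Every branch closes (one shown): valid in T, hence also in S4, S5 (every theorem of T is a theorem of S4 and S5).
K-tableau for the negation ~(([]~(~p -> q) -> ~(~p -> q)) | <>~r):
1. ~(([]~(~p -> q) -> ~(~p -> q)) | <>~r), w0
2. ~([]~(~p -> q) -> ~(~p -> q)), w0
3. ~<>~r, w0
4. []~(~p -> q), w0
5. ~p -> q, w0
6. q, w0
Complete open branch: countermodel on a K-frame, so not valid in K.

T, S4, S5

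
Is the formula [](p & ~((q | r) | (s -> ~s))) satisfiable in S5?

1. [](p & ~((q | r) | (s -> ~s))), u
2. p & ~((q | r) | (s -> ~s)), u
3. p, u
4. ~((q | r) | (s -> ~s)), u
5. ~(q | r), u
6. ~(s -> ~s), u
7. ~q, u
8. ~r, u
9. s, u
Accessibility: uRu

Satisfiable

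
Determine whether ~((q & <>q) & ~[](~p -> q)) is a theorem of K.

No, not valid

Tableau for the negation (q & <>q) & ~[](~p -> q):
1. (q & <>q) & ~[](~p -> q), u
2. q & <>q, u   [&-rule on 1]
3. ~[](~p -> q), u   [&-rule on 1]
4. q, u   [&-rule on 2]
5. <>q, u   [&-rule on 2]
6. ~(~p -> q), v   [~[]-rule on 3: fresh world v, uRv]
7. ~p, v   [~->-rule on 6]
8. ~q, v   [~->-rule on 6]
9. q, w   [<>-rule on 5: fresh world w, uRw]
Accessibility: uRv, uRw
The negation has an open branch (countermodel exists).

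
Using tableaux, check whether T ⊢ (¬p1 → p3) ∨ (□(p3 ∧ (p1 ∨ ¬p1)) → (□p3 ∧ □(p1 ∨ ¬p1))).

Valid in T

Tableau for the negation ¬((¬p1 → p3) ∨ (□(p3 ∧ (p1 ∨ ¬p1)) → (□p3 ∧ □(p1 ∨ ¬p1)))):
1. ¬((¬p1 → p3) ∨ (□(p3 ∧ (p1 ∨ ¬p1)) → (□p3 ∧ □(p1 ∨ ¬p1)))), u
2. ¬(¬p1 → p3), u   [¬∨-rule on 1]
3. ¬(□(p3 ∧ (p1 ∨ ¬p1)) → (□p3 ∧ □(p1 ∨ ¬p1))), u   [¬∨-rule on 1]
4. ¬p1, u   [¬→-rule on 2]
5. ¬p3, u   [¬→-rule on 2]
6. □(p3 ∧ (p1 ∨ ¬p1)), u   [¬→-rule on 3]
7. ¬(□p3 ∧ □(p1 ∨ ¬p1)), u   [¬→-rule on 3]
8. p3 ∧ (p1 ∨ ¬p1), u   [□-rule on 6 via uRu]
9. p3, u   [∧-rule on 8]
10. p1 ∨ ¬p1, u   [∧-rule on 8]
Accessibility: uRu
Branch closes: p3 and ¬p3 both at u.
All branches of the negation close; one closing branch shown above.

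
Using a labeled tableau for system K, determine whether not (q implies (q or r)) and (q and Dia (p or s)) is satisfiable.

1. not (q implies (q or r)) and (q and Dia (p or s)), u
2. not (q implies (q or r)), u
3. q and Dia (p or s), u
4. q, u
5. not (q or r), u
6. Dia (p or s), u
7. not q, u
8. not r, u
Branch closes: q and not q both at u.
Every branch closes; the branch above is one of them.

No, unsatisfiable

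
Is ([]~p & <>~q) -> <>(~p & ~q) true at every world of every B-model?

Tableau for the negation ~(([]~p & <>~q) -> <>(~p & ~q)):
1. ~(([]~p & <>~q) -> <>(~p & ~q)), w0
2. []~p & <>~q, w0   [~->-rule on 1]
3. ~<>(~p & ~q), w0   [~->-rule on 1]
4. []~p, w0   [&-rule on 2]
5. <>~q, w0   [&-rule on 2]
6. ~(~p & ~q), w0   [~<>-rule on 3 via w0Rw0]
7. ~p, w0   [[]-rule on 4 via w0Rw0]
8. q, w0   [~&-rule on 6 (branches; this branch)]
9. ~q, w1   [<>-rule on 5: fresh world w1, w0Rw1]
10. ~(~p & ~q), w1   [~<>-rule on 3 via w0Rw1]
11. ~p, w1   [[]-rule on 4 via w0Rw1]
12. q, w1   [~&-rule on 10 (branches; this branch)]
Accessibility: w0Rw0, w0Rw1, w1Rw0, w1Rw1
Branch closes: q and ~q both at w1.
All branches of the negation close; one closing branch shown above.

Valid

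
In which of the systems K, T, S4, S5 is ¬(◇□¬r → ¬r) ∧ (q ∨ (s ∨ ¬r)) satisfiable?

S4-tableau for the formula:
1. ¬(◇□¬r → ¬r) ∧ (q ∨ (s ∨ ¬r)), u
2. ¬(◇□¬r → ¬r), u
3. q ∨ (s ∨ ¬r), u
4. ◇□¬r, u
5. r, u
6. s ∨ ¬r, u
7. s, u
8. □¬r, v
9. ¬r, v
Accessibility: uRu, uRv, vRv
Complete open branch: satisfiable in S4, hence also in K, T (this S4-model is also a K-model and a T-model).
S5-tableau for the formula:
1. ¬(◇□¬r → ¬r) ∧ (q ∨ (s ∨ ¬r)), u
2. ¬(◇□¬r → ¬r), u
3. q ∨ (s ∨ ¬r), u
4. ◇□¬r, u
5. r, u
6. s ∨ ¬r, u
7. s, u
8. □¬r, v
9. ¬r, u
Accessibility: uRu, uRv, vRu, vRv
Branch closes: r and ¬r both at u.
Every branch closes (one shown): unsatisfiable in S5.

K, T, S4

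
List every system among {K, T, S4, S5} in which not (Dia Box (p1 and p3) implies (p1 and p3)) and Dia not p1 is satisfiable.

K, T, S4

S4-tableau for the formula:
1. not (Dia Box (p1 and p3) implies (p1 and p3)) and Dia not p1, 0
2. not (Dia Box (p1 and p3) implies (p1 and p3)), 0   [and-rule on 1]
3. Dia not p1, 0   [and-rule on 1]
4. Dia Box (p1 and p3), 0   [neg-implies-rule on 2]
5. not (p1 and p3), 0   [neg-implies-rule on 2]
6. not p3, 0   [neg-and-rule on 5 (branches; this branch)]
7. not p1, 1   [Dia-rule on 3: fresh world 1, 0R1]
8. Box (p1 and p3), 2   [Dia-rule on 4: fresh world 2, 0R2]
9. p1 and p3, 2   [Box-rule on 8 via 2R2]
10. p1, 2   [and-rule on 9]
11. p3, 2   [and-rule on 9]
Accessibility: 0R0, 0R1, 0R2, 1R1, 2R2
Complete open branch: satisfiable in S4, hence also in K, T (this S4-model is also a K-model and a T-model).
S5-tableau for the formula:
1. not (Dia Box (p1 and p3) implies (p1 and p3)) and Dia not p1, 0
2. not (Dia Box (p1 and p3) implies (p1 and p3)), 0   [and-rule on 1]
3. Dia not p1, 0   [and-rule on 1]
4. Dia Box (p1 and p3), 0   [neg-implies-rule on 2]
5. not (p1 and p3), 0   [neg-implies-rule on 2]
6. not p3, 0   [neg-and-rule on 5 (branches; this branch)]
7. not p1, 1   [Dia-rule on 3: fresh world 1, 0R1]
8. Box (p1 and p3), 2   [Dia-rule on 4: fresh world 2, 0R2]
9. p1 and p3, 0   [Box-rule on 8 via 2R0]
10. p1, 0   [and-rule on 9]
11. p3, 0   [and-rule on 9]
Accessibility: 0R0, 0R1, 0R2, 1R0, 1R1, 1R2, 2R0, 2R1, 2R2
Branch closes: p3 and not p3 both at 0.
Every branch closes (one shown): unsatisfiable in S5.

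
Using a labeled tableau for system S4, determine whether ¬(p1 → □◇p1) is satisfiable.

1. ¬(p1 → □◇p1), 0
2. p1, 0
3. ¬□◇p1, 0
4. ¬◇p1, 1
5. ¬p1, 1
Accessibility: 0R0, 0R1, 1R1

Satisfiable (open branch found)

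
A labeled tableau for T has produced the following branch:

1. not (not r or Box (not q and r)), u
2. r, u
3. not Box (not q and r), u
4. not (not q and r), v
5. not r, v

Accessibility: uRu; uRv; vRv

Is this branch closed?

No, open

No atom appears with both signs at the same world.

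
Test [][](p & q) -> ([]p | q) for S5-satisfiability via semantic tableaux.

Satisfiable

1. [][](p & q) -> ([]p | q), u
2. []p | q, u   [->-rule on 1 (branches; this branch)]
3. q, u   [|-rule on 2 (branches; this branch)]
Accessibility: uRu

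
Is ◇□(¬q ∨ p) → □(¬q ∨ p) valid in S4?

No, not valid

Tableau for the negation ¬(◇□(¬q ∨ p) → □(¬q ∨ p)):
1. ¬(◇□(¬q ∨ p) → □(¬q ∨ p)), u
2. ◇□(¬q ∨ p), u
3. ¬□(¬q ∨ p), u
4. □(¬q ∨ p), v
5. ¬q ∨ p, v
6. p, v
7. ¬(¬q ∨ p), w
8. q, w
9. ¬p, w
Accessibility: uRu, uRv, uRw, vRv, wRw
The negation has an open branch (countermodel exists).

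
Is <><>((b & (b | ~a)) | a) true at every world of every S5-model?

Tableau for the negation ~<><>((b & (b | ~a)) | a):
1. ~<><>((b & (b | ~a)) | a), u
2. ~<>((b & (b | ~a)) | a), u   [~<>-rule on 1 via uRu]
3. ~((b & (b | ~a)) | a), u   [~<>-rule on 2 via uRu]
4. ~(b & (b | ~a)), u   [~|-rule on 3]
5. ~a, u   [~|-rule on 3]
6. ~b, u   [~&-rule on 4 (branches; this branch)]
Accessibility: uRu
The negation has an open branch (countermodel exists).

Invalid (countermodel exists)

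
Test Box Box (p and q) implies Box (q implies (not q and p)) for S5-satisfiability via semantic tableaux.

Satisfiable (open branch found)

1. Box Box (p and q) implies Box (q implies (not q and p)), u
2. Box (q implies (not q and p)), u   [implies-rule on 1 (branches; this branch)]
3. q implies (not q and p), u   [Box-rule on 2 via uRu]
4. not q and p, u   [implies-rule on 3 (branches; this branch)]
5. not q, u   [and-rule on 4]
6. p, u   [and-rule on 4]
Accessibility: uRu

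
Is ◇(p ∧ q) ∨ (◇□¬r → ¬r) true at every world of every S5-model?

Tableau for the negation ¬(◇(p ∧ q) ∨ (◇□¬r → ¬r)):
1. ¬(◇(p ∧ q) ∨ (◇□¬r → ¬r)), w0
2. ¬◇(p ∧ q), w0
3. ¬(◇□¬r → ¬r), w0
4. ◇□¬r, w0
5. r, w0
6. ¬(p ∧ q), w0
7. ¬q, w0
8. □¬r, w1
9. ¬(p ∧ q), w1
10. ¬r, w0
Accessibility: w0Rw0, w0Rw1, w1Rw0, w1Rw1
Branch closes: r and ¬r both at w0.
Every branch of the negation's tableau closes; the branch above is one of them.

Yes, valid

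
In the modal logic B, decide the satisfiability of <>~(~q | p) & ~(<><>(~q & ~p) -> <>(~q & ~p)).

Satisfiable

1. <>~(~q | p) & ~(<><>(~q & ~p) -> <>(~q & ~p)), w0
2. <>~(~q | p), w0
3. ~(<><>(~q & ~p) -> <>(~q & ~p)), w0
4. <><>(~q & ~p), w0
5. ~<>(~q & ~p), w0
6. ~(~q & ~p), w0
7. p, w0
8. ~(~q | p), w1
9. q, w1
10. ~p, w1
11. ~(~q & ~p), w1
12. <>(~q & ~p), w2
13. ~(~q & ~p), w2
14. p, w2
15. ~q & ~p, w3
16. ~q, w3
17. ~p, w3
Accessibility: w0Rw0, w0Rw1, w0Rw2, w1Rw0, w1Rw1, w2Rw0, w2Rw2, w2Rw3, w3Rw2, w3Rw3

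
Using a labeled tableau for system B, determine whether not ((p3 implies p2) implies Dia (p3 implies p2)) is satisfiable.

Unsatisfiable (every branch closes)

1. not ((p3 implies p2) implies Dia (p3 implies p2)), u
2. p3 implies p2, u
3. not Dia (p3 implies p2), u
4. not (p3 implies p2), u
5. p3, u
6. not p2, u
7. p2, u
Accessibility: uRu
Branch closes: p2 and not p2 both at u.
Every branch closes; the branch above is one of them.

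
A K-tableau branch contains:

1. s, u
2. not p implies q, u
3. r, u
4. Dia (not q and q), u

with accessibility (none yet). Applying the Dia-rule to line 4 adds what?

a fresh world v with uRv, and not q and q at v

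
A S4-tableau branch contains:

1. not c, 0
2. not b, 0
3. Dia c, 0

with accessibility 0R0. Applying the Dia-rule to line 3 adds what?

a fresh world 1 with 0R1, and c at 1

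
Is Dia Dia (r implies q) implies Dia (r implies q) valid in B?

Not valid

Tableau for the negation not (Dia Dia (r implies q) implies Dia (r implies q)):
1. not (Dia Dia (r implies q) implies Dia (r implies q)), 0
2. Dia Dia (r implies q), 0   [neg-implies-rule on 1]
3. not Dia (r implies q), 0   [neg-implies-rule on 1]
4. not (r implies q), 0   [neg-Dia-rule on 3 via 0R0]
5. r, 0   [neg-implies-rule on 4]
6. not q, 0   [neg-implies-rule on 4]
7. Dia (r implies q), 1   [Dia-rule on 2: fresh world 1, 0R1]
8. not (r implies q), 1   [neg-Dia-rule on 3 via 0R1]
9. r, 1   [neg-implies-rule on 8]
10. not q, 1   [neg-implies-rule on 8]
11. r implies q, 2   [Dia-rule on 7: fresh world 2, 1R2]
12. q, 2   [implies-rule on 11 (branches; this branch)]
Accessibility: 0R0, 0R1, 1R0, 1R1, 1R2, 2R1, 2R2
The negation has an open branch (countermodel exists).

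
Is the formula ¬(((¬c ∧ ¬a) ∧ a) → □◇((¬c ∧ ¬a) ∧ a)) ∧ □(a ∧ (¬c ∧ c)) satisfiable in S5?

Unsatisfiable

1. ¬(((¬c ∧ ¬a) ∧ a) → □◇((¬c ∧ ¬a) ∧ a)) ∧ □(a ∧ (¬c ∧ c)), u
2. ¬(((¬c ∧ ¬a) ∧ a) → □◇((¬c ∧ ¬a) ∧ a)), u   [∧-rule on 1]
3. □(a ∧ (¬c ∧ c)), u   [∧-rule on 1]
4. (¬c ∧ ¬a) ∧ a, u   [¬→-rule on 2]
5. ¬□◇((¬c ∧ ¬a) ∧ a), u   [¬→-rule on 2]
6. ¬c ∧ ¬a, u   [∧-rule on 4]
7. a, u   [∧-rule on 4]
8. ¬c, u   [∧-rule on 6]
9. ¬a, u   [∧-rule on 6]
Accessibility: uRu
Branch closes: a and ¬a both at u.
Every branch closes; the branch above is one of them.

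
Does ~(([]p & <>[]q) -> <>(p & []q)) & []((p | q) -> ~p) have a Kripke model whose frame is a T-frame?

Unsatisfiable (every branch closes)

1. ~(([]p & <>[]q) -> <>(p & []q)) & []((p | q) -> ~p), 0
2. ~(([]p & <>[]q) -> <>(p & []q)), 0
3. []((p | q) -> ~p), 0
4. []p & <>[]q, 0
5. ~<>(p & []q), 0
6. []p, 0
7. <>[]q, 0
8. (p | q) -> ~p, 0
9. ~(p & []q), 0
10. p, 0
11. ~(p | q), 0
12. ~p, 0
13. ~q, 0
Accessibility: 0R0
Branch closes: p and ~p both at 0.
(One branch shown.) All branches close.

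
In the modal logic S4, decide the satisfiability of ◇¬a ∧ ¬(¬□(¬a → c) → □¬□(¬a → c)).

1. ◇¬a ∧ ¬(¬□(¬a → c) → □¬□(¬a → c)), 0
2. ◇¬a, 0
3. ¬(¬□(¬a → c) → □¬□(¬a → c)), 0
4. ¬□(¬a → c), 0
5. ¬□¬□(¬a → c), 0
6. ¬a, 1
7. ¬(¬a → c), 2
8. ¬a, 2
9. ¬c, 2
10. □(¬a → c), 3
11. ¬a → c, 3
12. c, 3
Accessibility: 0R0, 0R1, 0R2, 0R3, 1R1, 2R2, 3R3

Satisfiable (open branch found)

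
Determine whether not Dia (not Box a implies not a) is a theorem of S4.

Tableau for the negation Dia (not Box a implies not a):
1. Dia (not Box a implies not a), u
2. not Box a implies not a, v
3. not a, v
Accessibility: uRu, uRv, vRv
The negation has an open branch (countermodel exists).

Not valid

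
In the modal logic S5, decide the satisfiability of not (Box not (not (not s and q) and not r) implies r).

Satisfiable (open branch found)

1. not (Box not (not (not s and q) and not r) implies r), 0
2. Box not (not (not s and q) and not r), 0
3. not r, 0
4. not (not (not s and q) and not r), 0
5. not s and q, 0
6. not s, 0
7. q, 0
Accessibility: 0R0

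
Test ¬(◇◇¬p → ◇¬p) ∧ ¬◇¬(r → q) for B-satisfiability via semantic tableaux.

1. ¬(◇◇¬p → ◇¬p) ∧ ¬◇¬(r → q), u
2. ¬(◇◇¬p → ◇¬p), u
3. ¬◇¬(r → q), u
4. ◇◇¬p, u
5. ¬◇¬p, u
6. r → q, u
7. p, u
8. q, u
9. ◇¬p, v
10. r → q, v
11. p, v
12. q, v
13. ¬p, w
Accessibility: uRu, uRv, vRu, vRv, vRw, wRv, wRw

Satisfiable (open branch found)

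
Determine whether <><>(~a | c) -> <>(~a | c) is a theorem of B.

No, not valid

Tableau for the negation ~(<><>(~a | c) -> <>(~a | c)):
1. ~(<><>(~a | c) -> <>(~a | c)), w0
2. <><>(~a | c), w0
3. ~<>(~a | c), w0
4. ~(~a | c), w0
5. a, w0
6. ~c, w0
7. <>(~a | c), w1
8. ~(~a | c), w1
9. a, w1
10. ~c, w1
11. ~a | c, w2
12. c, w2
Accessibility: w0Rw0, w0Rw1, w1Rw0, w1Rw1, w1Rw2, w2Rw1, w2Rw2
The negation has an open branch (countermodel exists).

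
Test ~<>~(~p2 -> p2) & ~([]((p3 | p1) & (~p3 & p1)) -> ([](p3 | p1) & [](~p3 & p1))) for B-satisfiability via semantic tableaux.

1. ~<>~(~p2 -> p2) & ~([]((p3 | p1) & (~p3 & p1)) -> ([](p3 | p1) & [](~p3 & p1))), w0
2. ~<>~(~p2 -> p2), w0
3. ~([]((p3 | p1) & (~p3 & p1)) -> ([](p3 | p1) & [](~p3 & p1))), w0
4. []((p3 | p1) & (~p3 & p1)), w0
5. ~([](p3 | p1) & [](~p3 & p1)), w0
6. ~p2 -> p2, w0
7. (p3 | p1) & (~p3 & p1), w0
8. p3 | p1, w0
9. ~p3 & p1, w0
10. ~p3, w0
11. p1, w0
12. ~[](~p3 & p1), w0
13. p2, w0
14. ~(~p3 & p1), w1
15. ~p2 -> p2, w1
16. (p3 | p1) & (~p3 & p1), w1
17. p3 | p1, w1
18. ~p3 & p1, w1
19. ~p3, w1
20. p1, w1
21. ~p1, w1
Accessibility: w0Rw0, w0Rw1, w1Rw0, w1Rw1
Branch closes: p1 and ~p1 both at w1.
Every branch closes; the branch above is one of them.

No, unsatisfiable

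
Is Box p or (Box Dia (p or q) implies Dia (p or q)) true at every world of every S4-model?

Valid

Tableau for the negation not (Box p or (Box Dia (p or q) implies Dia (p or q))):
1. not (Box p or (Box Dia (p or q) implies Dia (p or q))), 0
2. not Box p, 0   [neg-or-rule on 1]
3. not (Box Dia (p or q) implies Dia (p or q)), 0   [neg-or-rule on 1]
4. Box Dia (p or q), 0   [neg-implies-rule on 3]
5. not Dia (p or q), 0   [neg-implies-rule on 3]
6. Dia (p or q), 0   [Box-rule on 4 via 0R0]
7. not (p or q), 0   [neg-Dia-rule on 5 via 0R0]
8. not p, 0   [neg-or-rule on 7]
9. not q, 0   [neg-or-rule on 7]
10. not p, 1   [neg-Box-rule on 2: fresh world 1, 0R1]
11. Dia (p or q), 1   [Box-rule on 4 via 0R1]
12. not (p or q), 1   [neg-Dia-rule on 5 via 0R1]
13. not q, 1   [neg-or-rule on 12]
14. p or q, 2   [Dia-rule on 6: fresh world 2, 0R2]
15. Dia (p or q), 2   [Box-rule on 4 via 0R2]
16. not (p or q), 2   [neg-Dia-rule on 5 via 0R2]
17. not p, 2   [neg-or-rule on 16]
18. not q, 2   [neg-or-rule on 16]
19. q, 2   [or-rule on 14 (branches; this branch)]
Accessibility: 0R0, 0R1, 0R2, 1R1, 2R2
Branch closes: q and not q both at 2.
All branches of the negation close; one closing branch shown above.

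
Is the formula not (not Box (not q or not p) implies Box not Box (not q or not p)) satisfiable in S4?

1. not (not Box (not q or not p) implies Box not Box (not q or not p)), u
2. not Box (not q or not p), u
3. not Box not Box (not q or not p), u
4. not (not q or not p), v
5. q, v
6. p, v
7. Box (not q or not p), w
8. not q or not p, w
9. not p, w
Accessibility: uRu, uRv, uRw, vRv, wRw

Satisfiable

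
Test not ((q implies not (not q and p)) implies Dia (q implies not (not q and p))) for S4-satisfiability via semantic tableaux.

1. not ((q implies not (not q and p)) implies Dia (q implies not (not q and p))), u
2. q implies not (not q and p), u
3. not Dia (q implies not (not q and p)), u
4. not (q implies not (not q and p)), u
5. q, u
6. not q and p, u
7. not q, u
8. p, u
Accessibility: uRu
Branch closes: q and not q both at u.
All branches of the tableau close; one closing branch shown above.

Unsatisfiable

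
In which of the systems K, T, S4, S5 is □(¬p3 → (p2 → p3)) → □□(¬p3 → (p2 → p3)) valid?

S4, S5

S4-tableau for the negation ¬(□(¬p3 → (p2 → p3)) → □□(¬p3 → (p2 → p3))):
1. ¬(□(¬p3 → (p2 → p3)) → □□(¬p3 → (p2 → p3))), w0
2. □(¬p3 → (p2 → p3)), w0
3. ¬□□(¬p3 → (p2 → p3)), w0
4. ¬p3 → (p2 → p3), w0
5. p2 → p3, w0
6. p3, w0
7. ¬□(¬p3 → (p2 → p3)), w1
8. ¬p3 → (p2 → p3), w1
9. p2 → p3, w1
10. p3, w1
11. ¬(¬p3 → (p2 → p3)), w2
12. ¬p3, w2
13. ¬(p2 → p3), w2
14. p2, w2
15. ¬p3 → (p2 → p3), w2
16. p2 → p3, w2
17. p3, w2
Accessibility: w0Rw0, w0Rw1, w0Rw2, w1Rw1, w1Rw2, w2Rw2
Branch closes: p3 and ¬p3 both at w2.
Every branch closes (one shown): valid in S4, hence also in S5 (every theorem of S4 is a theorem of S5).
T-tableau for the negation ¬(□(¬p3 → (p2 → p3)) → □□(¬p3 → (p2 → p3))):
1. ¬(□(¬p3 → (p2 → p3)) → □□(¬p3 → (p2 → p3))), w0
2. □(¬p3 → (p2 → p3)), w0
3. ¬□□(¬p3 → (p2 → p3)), w0
4. ¬p3 → (p2 → p3), w0
5. p2 → p3, w0
6. p3, w0
7. ¬□(¬p3 → (p2 → p3)), w1
8. ¬p3 → (p2 → p3), w1
9. p2 → p3, w1
10. p3, w1
11. ¬(¬p3 → (p2 → p3)), w2
12. ¬p3, w2
13. ¬(p2 → p3), w2
14. p2, w2
Accessibility: w0Rw0, w0Rw1, w1Rw1, w1Rw2, w2Rw2
Complete open branch: countermodel on a T-frame, so not valid in T, nor in K (the same frame is also a K-frame).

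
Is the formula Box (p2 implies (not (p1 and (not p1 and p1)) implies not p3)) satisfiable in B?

1. Box (p2 implies (not (p1 and (not p1 and p1)) implies not p3)), 0
2. p2 implies (not (p1 and (not p1 and p1)) implies not p3), 0
3. not (p1 and (not p1 and p1)) implies not p3, 0
4. not p3, 0
Accessibility: 0R0

Satisfiable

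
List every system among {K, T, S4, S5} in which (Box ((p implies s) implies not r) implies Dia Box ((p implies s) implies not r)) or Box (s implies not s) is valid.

T, S4, S5

K-tableau for the negation not ((Box ((p implies s) implies not r) implies Dia Box ((p implies s) implies not r)) or Box (s implies not s)):
1. not ((Box ((p implies s) implies not r) implies Dia Box ((p implies s) implies not r)) or Box (s implies not s)), w0
2. not (Box ((p implies s) implies not r) implies Dia Box ((p implies s) implies not r)), w0
3. not Box (s implies not s), w0
4. Box ((p implies s) implies not r), w0
5. not Dia Box ((p implies s) implies not r), w0
6. not (s implies not s), w1
7. s, w1
8. (p implies s) implies not r, w1
9. not Box ((p implies s) implies not r), w1
10. not r, w1
11. not ((p implies s) implies not r), w2
12. p implies s, w2
13. r, w2
14. s, w2
Accessibility: w0Rw1, w1Rw2
Complete open branch: countermodel on a K-frame, so not valid in K.
T-tableau for the negation not ((Box ((p implies s) implies not r) implies Dia Box ((p implies s) implies not r)) or Box (s implies not s)):
1. not ((Box ((p implies s) implies not r) implies Dia Box ((p implies s) implies not r)) or Box (s implies not s)), w0
2. not (Box ((p implies s) implies not r) implies Dia Box ((p implies s) implies not r)), w0
3. not Box (s implies not s), w0
4. Box ((p implies s) implies not r), w0
5. not Dia Box ((p implies s) implies not r), w0
6. (p implies s) implies not r, w0
7. not Box ((p implies s) implies not r), w0
8. not (p implies s), w0
9. p, w0
10. not s, w0
11. not (s implies not s), w1
12. s, w1
13. (p implies s) implies not r, w1
14. not Box ((p implies s) implies not r), w1
15. not r, w1
16. not ((p implies s) implies not r), w2
17. p implies s, w2
18. r, w2
19. (p implies s) implies not r, w2
20. not Box ((p implies s) implies not r), w2
21. s, w2
22. not (p implies s), w2
23. p, w2
24. not s, w2
Accessibility: w0Rw0, w0Rw1, w0Rw2, w1Rw1, w2Rw2
Branch closes: s and not s both at w2.
Every branch closes (one shown): valid in T, hence also in S4, S5 (every theorem of T is a theorem of S4 and S5).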